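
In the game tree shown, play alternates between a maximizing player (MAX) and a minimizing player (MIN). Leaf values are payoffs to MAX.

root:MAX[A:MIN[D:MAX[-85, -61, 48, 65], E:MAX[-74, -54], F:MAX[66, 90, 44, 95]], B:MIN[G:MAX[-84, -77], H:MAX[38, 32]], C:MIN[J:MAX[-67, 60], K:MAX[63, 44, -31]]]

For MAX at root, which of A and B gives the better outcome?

D (MAX): max(-85, -61, 48, 65) = 65
E (MAX): max(-74, -54) = -54
F (MAX): max(66, 90, 44, 95) = 95
A (MIN): min(65, -54, 95) = -54
G (MAX): max(-84, -77) = -77
H (MAX): max(38, 32) = 38
B (MIN): min(-77, 38) = -77
MAX prefers the higher value; A=-54, B=-77. A is better since -54 > -77.

A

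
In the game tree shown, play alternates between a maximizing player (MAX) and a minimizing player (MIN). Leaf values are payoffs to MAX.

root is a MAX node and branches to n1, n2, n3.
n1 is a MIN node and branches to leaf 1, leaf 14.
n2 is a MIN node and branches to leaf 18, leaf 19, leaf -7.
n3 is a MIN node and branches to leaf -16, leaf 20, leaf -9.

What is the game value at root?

1

n1 (MIN): min(1, 14) = 1
n2 (MIN): min(18, 19, -7) = -7
n3 (MIN): min(-16, 20, -9) = -16
root (MAX): max(1, -7, -16) = 1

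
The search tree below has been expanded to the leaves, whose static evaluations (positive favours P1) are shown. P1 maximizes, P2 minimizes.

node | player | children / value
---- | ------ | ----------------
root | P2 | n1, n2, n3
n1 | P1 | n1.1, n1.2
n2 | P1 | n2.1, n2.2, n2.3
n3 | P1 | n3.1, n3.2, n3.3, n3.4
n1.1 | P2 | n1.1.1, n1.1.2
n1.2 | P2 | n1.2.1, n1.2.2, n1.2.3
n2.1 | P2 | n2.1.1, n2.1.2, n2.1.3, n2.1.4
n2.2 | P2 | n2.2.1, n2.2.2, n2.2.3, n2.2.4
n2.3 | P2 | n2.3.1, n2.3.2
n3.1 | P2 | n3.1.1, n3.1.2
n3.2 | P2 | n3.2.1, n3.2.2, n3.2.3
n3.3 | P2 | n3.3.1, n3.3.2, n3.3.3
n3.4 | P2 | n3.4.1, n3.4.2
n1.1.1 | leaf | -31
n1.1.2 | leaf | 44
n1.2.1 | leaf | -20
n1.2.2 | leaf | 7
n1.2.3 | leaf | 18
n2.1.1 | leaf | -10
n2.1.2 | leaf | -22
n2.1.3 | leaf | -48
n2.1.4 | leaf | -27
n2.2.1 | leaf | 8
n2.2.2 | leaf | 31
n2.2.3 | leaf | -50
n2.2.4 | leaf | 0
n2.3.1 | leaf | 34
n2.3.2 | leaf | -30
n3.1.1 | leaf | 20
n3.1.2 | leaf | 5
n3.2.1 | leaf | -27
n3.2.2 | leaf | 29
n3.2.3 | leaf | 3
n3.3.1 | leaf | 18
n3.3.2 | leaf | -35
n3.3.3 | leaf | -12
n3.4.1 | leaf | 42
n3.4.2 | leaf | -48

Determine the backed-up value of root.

n1.1 (P2): min(-31, 44) = -31
n1.2 (P2): min(-20, 7, 18) = -20
n1 (P1): max(-31, -20) = -20
n2.1 (P2): min(-10, -22, -48, -27) = -48
n2.2 (P2): min(8, 31, -50, 0) = -50
n2.3 (P2): min(34, -30) = -30
n2 (P1): max(-48, -50, -30) = -30
n3.1 (P2): min(20, 5) = 5
n3.2 (P2): min(-27, 29, 3) = -27
n3.3 (P2): min(18, -35, -12) = -35
n3.4 (P2): min(42, -48) = -48
n3 (P1): max(5, -27, -35, -48) = 5
root (P2): min(-20, -30, 5) = -30

-30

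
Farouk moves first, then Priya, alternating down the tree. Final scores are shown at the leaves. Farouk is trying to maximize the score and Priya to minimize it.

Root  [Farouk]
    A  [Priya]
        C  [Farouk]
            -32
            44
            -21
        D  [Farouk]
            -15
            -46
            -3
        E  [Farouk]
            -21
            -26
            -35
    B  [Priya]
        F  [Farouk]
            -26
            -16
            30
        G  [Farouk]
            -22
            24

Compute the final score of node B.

F (Farouk): max(-26, -16, 30) = 30
G (Farouk): max(-22, 24) = 24
B (Priya): min(30, 24) = 24

24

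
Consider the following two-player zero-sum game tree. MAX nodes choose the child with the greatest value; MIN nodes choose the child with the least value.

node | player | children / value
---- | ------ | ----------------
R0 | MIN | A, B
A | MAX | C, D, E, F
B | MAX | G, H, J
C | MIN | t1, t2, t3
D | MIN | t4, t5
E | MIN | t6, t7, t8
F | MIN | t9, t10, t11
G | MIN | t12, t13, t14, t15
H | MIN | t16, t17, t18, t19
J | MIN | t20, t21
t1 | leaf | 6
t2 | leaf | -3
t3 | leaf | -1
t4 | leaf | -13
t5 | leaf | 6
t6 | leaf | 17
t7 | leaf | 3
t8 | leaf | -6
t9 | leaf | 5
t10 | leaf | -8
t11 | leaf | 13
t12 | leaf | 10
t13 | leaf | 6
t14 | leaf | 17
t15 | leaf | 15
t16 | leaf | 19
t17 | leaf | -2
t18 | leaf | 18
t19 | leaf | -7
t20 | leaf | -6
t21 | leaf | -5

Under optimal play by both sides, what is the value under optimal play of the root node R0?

C (MIN): min(6, -3, -1) = -3
D (MIN): min(-13, 6) = -13
E (MIN): min(17, 3, -6) = -6
F (MIN): min(5, -8, 13) = -8
A (MAX): max(-3, -13, -6, -8) = -3
G (MIN): min(10, 6, 17, 15) = 6
H (MIN): min(19, -2, 18, -7) = -7
J (MIN): min(-6, -5) = -6
B (MAX): max(6, -7, -6) = 6
R0 (MIN): min(-3, 6) = -3

-3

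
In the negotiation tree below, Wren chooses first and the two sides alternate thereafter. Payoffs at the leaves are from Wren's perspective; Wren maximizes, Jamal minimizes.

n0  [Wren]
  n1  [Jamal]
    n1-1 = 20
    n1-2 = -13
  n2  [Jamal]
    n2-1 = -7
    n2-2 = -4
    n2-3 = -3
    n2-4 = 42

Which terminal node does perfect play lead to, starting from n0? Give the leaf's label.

n1 (Jamal): min(20, -13) = -13
n2 (Jamal): min(-7, -4, -3, 42) = -7
n0 (Wren): max(-13, -7) = -7
At n0, Wren picks n2 (highest: -7).
At n2, Jamal picks n2-1 (lowest: -7).
Terminal value -7.

n2-1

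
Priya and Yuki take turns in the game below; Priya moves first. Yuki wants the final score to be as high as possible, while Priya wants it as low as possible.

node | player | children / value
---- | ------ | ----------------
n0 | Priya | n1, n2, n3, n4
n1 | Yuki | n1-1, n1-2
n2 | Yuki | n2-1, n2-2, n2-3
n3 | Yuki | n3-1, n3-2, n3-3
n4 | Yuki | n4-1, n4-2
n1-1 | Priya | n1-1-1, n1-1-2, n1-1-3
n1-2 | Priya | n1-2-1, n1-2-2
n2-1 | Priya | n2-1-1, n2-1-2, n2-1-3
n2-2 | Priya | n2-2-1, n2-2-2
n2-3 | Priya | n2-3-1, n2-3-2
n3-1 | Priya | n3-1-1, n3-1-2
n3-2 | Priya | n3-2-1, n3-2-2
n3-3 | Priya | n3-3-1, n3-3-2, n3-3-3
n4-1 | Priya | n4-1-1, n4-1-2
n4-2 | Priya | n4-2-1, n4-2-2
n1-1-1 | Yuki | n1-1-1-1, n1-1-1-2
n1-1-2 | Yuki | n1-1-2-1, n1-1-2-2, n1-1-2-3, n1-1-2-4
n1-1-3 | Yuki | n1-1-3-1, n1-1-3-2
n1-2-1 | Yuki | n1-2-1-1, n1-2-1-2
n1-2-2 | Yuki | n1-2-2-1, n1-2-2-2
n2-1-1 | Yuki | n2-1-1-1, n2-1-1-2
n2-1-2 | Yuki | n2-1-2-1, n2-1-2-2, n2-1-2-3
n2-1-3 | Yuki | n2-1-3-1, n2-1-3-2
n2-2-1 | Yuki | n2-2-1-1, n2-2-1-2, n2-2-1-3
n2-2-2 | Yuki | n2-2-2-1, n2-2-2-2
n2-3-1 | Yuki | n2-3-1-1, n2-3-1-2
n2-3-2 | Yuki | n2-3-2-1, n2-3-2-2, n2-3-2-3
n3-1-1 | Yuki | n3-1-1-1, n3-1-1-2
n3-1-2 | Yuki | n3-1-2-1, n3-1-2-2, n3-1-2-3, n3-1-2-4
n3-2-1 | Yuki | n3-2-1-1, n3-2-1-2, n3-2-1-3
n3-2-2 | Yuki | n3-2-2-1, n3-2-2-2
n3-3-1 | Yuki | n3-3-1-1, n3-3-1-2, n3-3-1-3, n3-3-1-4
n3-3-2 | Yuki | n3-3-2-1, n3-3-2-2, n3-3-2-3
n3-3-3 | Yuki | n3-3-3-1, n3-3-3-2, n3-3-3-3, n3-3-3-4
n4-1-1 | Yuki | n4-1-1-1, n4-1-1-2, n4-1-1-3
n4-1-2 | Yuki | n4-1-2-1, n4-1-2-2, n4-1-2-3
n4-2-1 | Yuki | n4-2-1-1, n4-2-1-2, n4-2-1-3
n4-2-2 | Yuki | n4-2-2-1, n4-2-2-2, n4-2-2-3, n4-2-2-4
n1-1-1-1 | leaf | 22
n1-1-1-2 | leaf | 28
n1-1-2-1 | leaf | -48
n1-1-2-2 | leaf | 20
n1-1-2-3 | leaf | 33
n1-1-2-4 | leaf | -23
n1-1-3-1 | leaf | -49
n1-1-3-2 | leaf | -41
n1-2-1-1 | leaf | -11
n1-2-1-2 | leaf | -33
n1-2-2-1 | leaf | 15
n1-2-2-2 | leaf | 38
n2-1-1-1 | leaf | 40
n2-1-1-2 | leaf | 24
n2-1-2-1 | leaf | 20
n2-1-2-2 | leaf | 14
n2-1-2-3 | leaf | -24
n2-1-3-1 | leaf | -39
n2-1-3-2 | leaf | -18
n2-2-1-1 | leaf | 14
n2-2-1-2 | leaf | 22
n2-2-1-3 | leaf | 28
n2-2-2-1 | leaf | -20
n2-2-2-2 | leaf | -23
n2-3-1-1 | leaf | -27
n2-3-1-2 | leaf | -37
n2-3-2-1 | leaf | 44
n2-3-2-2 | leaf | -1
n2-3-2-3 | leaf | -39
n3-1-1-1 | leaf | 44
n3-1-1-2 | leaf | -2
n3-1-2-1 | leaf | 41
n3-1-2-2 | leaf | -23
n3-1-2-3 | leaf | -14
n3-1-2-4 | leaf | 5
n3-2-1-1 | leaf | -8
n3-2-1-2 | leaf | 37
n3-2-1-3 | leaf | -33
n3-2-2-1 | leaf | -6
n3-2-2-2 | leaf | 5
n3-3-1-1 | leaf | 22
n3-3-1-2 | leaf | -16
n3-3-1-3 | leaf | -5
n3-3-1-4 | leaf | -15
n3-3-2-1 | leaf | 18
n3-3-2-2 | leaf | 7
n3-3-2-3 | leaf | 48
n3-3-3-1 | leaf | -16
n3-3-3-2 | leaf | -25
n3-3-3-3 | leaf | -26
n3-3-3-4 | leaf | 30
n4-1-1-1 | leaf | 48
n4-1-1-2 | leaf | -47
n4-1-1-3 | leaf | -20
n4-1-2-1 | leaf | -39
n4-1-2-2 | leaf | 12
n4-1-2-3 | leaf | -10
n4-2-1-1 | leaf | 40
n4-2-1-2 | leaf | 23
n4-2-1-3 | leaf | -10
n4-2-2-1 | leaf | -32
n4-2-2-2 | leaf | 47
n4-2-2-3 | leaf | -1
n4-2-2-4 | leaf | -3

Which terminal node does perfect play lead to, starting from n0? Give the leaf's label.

n2-1-3-2

n1-1-1 (Yuki): max(22, 28) = 28
n1-1-2 (Yuki): max(-48, 20, 33, -23) = 33
n1-1-3 (Yuki): max(-49, -41) = -41
n1-1 (Priya): min(28, 33, -41) = -41
n1-2-1 (Yuki): max(-11, -33) = -11
n1-2-2 (Yuki): max(15, 38) = 38
n1-2 (Priya): min(-11, 38) = -11
n1 (Yuki): max(-41, -11) = -11
n2-1-1 (Yuki): max(40, 24) = 40
n2-1-2 (Yuki): max(20, 14, -24) = 20
n2-1-3 (Yuki): max(-39, -18) = -18
n2-1 (Priya): min(40, 20, -18) = -18
n2-2-1 (Yuki): max(14, 22, 28) = 28
n2-2-2 (Yuki): max(-20, -23) = -20
n2-2 (Priya): min(28, -20) = -20
n2-3-1 (Yuki): max(-27, -37) = -27
n2-3-2 (Yuki): max(44, -1, -39) = 44
n2-3 (Priya): min(-27, 44) = -27
n2 (Yuki): max(-18, -20, -27) = -18
n3-1-1 (Yuki): max(44, -2) = 44
n3-1-2 (Yuki): max(41, -23, -14, 5) = 41
n3-1 (Priya): min(44, 41) = 41
n3-2-1 (Yuki): max(-8, 37, -33) = 37
n3-2-2 (Yuki): max(-6, 5) = 5
n3-2 (Priya): min(37, 5) = 5
n3-3-1 (Yuki): max(22, -16, -5, -15) = 22
n3-3-2 (Yuki): max(18, 7, 48) = 48
n3-3-3 (Yuki): max(-16, -25, -26, 30) = 30
n3-3 (Priya): min(22, 48, 30) = 22
n3 (Yuki): max(41, 5, 22) = 41
n4-1-1 (Yuki): max(48, -47, -20) = 48
n4-1-2 (Yuki): max(-39, 12, -10) = 12
n4-1 (Priya): min(48, 12) = 12
n4-2-1 (Yuki): max(40, 23, -10) = 40
n4-2-2 (Yuki): max(-32, 47, -1, -3) = 47
n4-2 (Priya): min(40, 47) = 40
n4 (Yuki): max(12, 40) = 40
n0 (Priya): min(-11, -18, 41, 40) = -18
At n0, Priya picks n2 (lowest: -18).
At n2, Yuki picks n2-1 (highest: -18).
At n2-1, Priya picks n2-1-3 (lowest: -18).
At n2-1-3, Yuki picks n2-1-3-2 (highest: -18).
Terminal value -18.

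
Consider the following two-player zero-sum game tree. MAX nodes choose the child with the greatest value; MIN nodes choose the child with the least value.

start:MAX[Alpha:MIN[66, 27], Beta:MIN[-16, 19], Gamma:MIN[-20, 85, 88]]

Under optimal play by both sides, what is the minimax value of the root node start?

Alpha (MIN): min(66, 27) = 27
Beta (MIN): min(-16, 19) = -16
Gamma (MIN): min(-20, 85, 88) = -20
start (MAX): max(27, -16, -20) = 27

27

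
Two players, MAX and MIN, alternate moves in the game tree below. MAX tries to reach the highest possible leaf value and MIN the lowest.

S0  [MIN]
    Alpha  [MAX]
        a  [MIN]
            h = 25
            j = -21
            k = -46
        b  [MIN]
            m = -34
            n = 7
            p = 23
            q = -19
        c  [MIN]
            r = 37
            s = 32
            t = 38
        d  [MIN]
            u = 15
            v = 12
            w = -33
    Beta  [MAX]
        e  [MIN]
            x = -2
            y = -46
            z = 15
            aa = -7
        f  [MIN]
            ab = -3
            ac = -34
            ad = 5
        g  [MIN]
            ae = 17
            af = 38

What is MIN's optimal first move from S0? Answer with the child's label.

Beta

a (MIN): min(25, -21, -46) = -46
b (MIN): min(-34, 7, 23, -19) = -34
c (MIN): min(37, 32, 38) = 32
d (MIN): min(15, 12, -33) = -33
Alpha (MAX): max(-46, -34, 32, -33) = 32
e (MIN): min(-2, -46, 15, -7) = -46
f (MIN): min(-3, -34, 5) = -34
g (MIN): min(17, 38) = 17
Beta (MAX): max(-46, -34, 17) = 17
S0 (MIN): min(32, 17) = 17
MIN at S0 wants the lowest of {Alpha=32, Beta=17}, so chooses Beta.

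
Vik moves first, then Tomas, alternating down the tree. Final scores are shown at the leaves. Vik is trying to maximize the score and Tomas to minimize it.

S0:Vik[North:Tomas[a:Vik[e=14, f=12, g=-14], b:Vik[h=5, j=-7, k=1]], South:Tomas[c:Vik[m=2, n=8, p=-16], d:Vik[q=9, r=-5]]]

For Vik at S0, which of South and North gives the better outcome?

South

c (Vik): max(2, 8, -16) = 8
d (Vik): max(9, -5) = 9
South (Tomas): min(8, 9) = 8
a (Vik): max(14, 12, -14) = 14
b (Vik): max(5, -7, 1) = 5
North (Tomas): min(14, 5) = 5
Vik prefers the higher value; South=8, North=5. South is better since 8 > 5.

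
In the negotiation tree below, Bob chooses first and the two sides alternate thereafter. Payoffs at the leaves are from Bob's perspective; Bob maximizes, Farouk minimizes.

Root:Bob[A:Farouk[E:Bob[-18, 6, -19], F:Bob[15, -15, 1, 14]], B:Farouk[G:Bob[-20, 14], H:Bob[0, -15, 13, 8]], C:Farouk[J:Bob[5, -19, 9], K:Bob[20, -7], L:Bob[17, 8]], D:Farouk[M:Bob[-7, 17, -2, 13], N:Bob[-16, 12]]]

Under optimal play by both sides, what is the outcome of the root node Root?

E (Bob): max(-18, 6, -19) = 6
F (Bob): max(15, -15, 1, 14) = 15
A (Farouk): min(6, 15) = 6
G (Bob): max(-20, 14) = 14
H (Bob): max(0, -15, 13, 8) = 13
B (Farouk): min(14, 13) = 13
J (Bob): max(5, -19, 9) = 9
K (Bob): max(20, -7) = 20
L (Bob): max(17, 8) = 17
C (Farouk): min(9, 20, 17) = 9
M (Bob): max(-7, 17, -2, 13) = 17
N (Bob): max(-16, 12) = 12
D (Farouk): min(17, 12) = 12
Root (Bob): max(6, 13, 9, 12) = 13

13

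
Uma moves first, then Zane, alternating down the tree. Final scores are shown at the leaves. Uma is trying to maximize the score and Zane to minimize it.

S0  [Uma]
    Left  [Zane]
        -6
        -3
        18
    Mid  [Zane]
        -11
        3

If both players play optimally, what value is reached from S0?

Left (Zane): min(-6, -3, 18) = -6
Mid (Zane): min(-11, 3) = -11
S0 (Uma): max(-6, -11) = -6

-6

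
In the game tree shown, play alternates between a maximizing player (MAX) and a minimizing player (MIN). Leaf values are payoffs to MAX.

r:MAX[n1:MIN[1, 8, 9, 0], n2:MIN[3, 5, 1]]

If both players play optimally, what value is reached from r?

n1 (MIN): min(1, 8, 9, 0) = 0
n2 (MIN): min(3, 5, 1) = 1
r (MAX): max(0, 1) = 1

1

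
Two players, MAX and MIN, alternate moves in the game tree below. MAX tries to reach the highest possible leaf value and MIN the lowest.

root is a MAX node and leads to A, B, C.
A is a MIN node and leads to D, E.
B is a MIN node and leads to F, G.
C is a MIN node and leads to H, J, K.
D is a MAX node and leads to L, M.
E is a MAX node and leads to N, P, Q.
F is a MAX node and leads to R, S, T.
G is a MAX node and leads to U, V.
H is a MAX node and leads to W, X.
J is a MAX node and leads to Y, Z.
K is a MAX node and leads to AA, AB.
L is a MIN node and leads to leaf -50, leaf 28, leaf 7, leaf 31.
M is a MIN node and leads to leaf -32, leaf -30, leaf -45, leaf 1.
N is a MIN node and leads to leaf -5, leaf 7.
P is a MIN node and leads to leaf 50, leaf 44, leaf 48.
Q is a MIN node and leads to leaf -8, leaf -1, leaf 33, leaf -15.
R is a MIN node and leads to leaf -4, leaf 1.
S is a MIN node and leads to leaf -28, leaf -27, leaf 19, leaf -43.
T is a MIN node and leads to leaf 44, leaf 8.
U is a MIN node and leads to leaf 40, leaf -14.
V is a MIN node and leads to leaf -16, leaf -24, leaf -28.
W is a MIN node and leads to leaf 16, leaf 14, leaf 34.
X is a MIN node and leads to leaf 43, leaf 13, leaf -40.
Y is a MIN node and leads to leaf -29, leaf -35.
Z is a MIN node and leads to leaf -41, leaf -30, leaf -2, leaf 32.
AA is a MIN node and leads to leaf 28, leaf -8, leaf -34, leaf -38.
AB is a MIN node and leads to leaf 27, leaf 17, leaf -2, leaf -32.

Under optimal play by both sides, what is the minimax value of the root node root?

-14

L (MIN): min(-50, 28, 7, 31) = -50
M (MIN): min(-32, -30, -45, 1) = -45
D (MAX): max(-50, -45) = -45
N (MIN): min(-5, 7) = -5
P (MIN): min(50, 44, 48) = 44
Q (MIN): min(-8, -1, 33, -15) = -15
E (MAX): max(-5, 44, -15) = 44
A (MIN): min(-45, 44) = -45
R (MIN): min(-4, 1) = -4
S (MIN): min(-28, -27, 19, -43) = -43
T (MIN): min(44, 8) = 8
F (MAX): max(-4, -43, 8) = 8
U (MIN): min(40, -14) = -14
V (MIN): min(-16, -24, -28) = -28
G (MAX): max(-14, -28) = -14
B (MIN): min(8, -14) = -14
W (MIN): min(16, 14, 34) = 14
X (MIN): min(43, 13, -40) = -40
H (MAX): max(14, -40) = 14
Y (MIN): min(-29, -35) = -35
Z (MIN): min(-41, -30, -2, 32) = -41
J (MAX): max(-35, -41) = -35
AA (MIN): min(28, -8, -34, -38) = -38
AB (MIN): min(27, 17, -2, -32) = -32
K (MAX): max(-38, -32) = -32
C (MIN): min(14, -35, -32) = -35
root (MAX): max(-45, -14, -35) = -14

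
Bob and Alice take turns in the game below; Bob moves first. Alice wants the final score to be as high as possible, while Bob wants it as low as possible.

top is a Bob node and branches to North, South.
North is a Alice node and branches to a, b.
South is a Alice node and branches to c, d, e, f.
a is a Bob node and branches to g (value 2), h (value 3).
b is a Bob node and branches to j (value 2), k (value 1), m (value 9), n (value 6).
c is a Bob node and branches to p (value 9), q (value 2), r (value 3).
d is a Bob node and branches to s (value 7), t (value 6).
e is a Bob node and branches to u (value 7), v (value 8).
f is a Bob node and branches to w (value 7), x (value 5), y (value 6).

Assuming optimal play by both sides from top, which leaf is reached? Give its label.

a (Bob): min(2, 3) = 2
b (Bob): min(2, 1, 9, 6) = 1
North (Alice): max(2, 1) = 2
c (Bob): min(9, 2, 3) = 2
d (Bob): min(7, 6) = 6
e (Bob): min(7, 8) = 7
f (Bob): min(7, 5, 6) = 5
South (Alice): max(2, 6, 7, 5) = 7
top (Bob): min(2, 7) = 2
At top, Bob picks North (lowest: 2).
At North, Alice picks a (highest: 2).
At a, Bob picks g (lowest: 2).
Terminal value 2.

g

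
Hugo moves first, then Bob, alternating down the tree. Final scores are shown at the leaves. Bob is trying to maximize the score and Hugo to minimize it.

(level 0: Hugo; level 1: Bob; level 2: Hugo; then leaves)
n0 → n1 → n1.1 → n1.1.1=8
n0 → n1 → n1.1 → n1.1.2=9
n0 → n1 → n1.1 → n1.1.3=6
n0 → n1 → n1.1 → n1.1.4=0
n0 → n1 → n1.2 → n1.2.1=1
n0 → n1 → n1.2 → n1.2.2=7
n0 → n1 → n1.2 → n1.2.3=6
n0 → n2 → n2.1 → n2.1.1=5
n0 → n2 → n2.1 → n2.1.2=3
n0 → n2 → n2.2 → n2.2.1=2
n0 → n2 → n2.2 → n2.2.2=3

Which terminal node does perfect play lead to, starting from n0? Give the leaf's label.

n1.2.1

n1.1 (Hugo): min(8, 9, 6, 0) = 0
n1.2 (Hugo): min(1, 7, 6) = 1
n1 (Bob): max(0, 1) = 1
n2.1 (Hugo): min(5, 3) = 3
n2.2 (Hugo): min(2, 3) = 2
n2 (Bob): max(3, 2) = 3
n0 (Hugo): min(1, 3) = 1
At n0, Hugo picks n1 (lowest: 1).
At n1, Bob picks n1.2 (highest: 1).
At n1.2, Hugo picks n1.2.1 (lowest: 1).
Terminal value 1.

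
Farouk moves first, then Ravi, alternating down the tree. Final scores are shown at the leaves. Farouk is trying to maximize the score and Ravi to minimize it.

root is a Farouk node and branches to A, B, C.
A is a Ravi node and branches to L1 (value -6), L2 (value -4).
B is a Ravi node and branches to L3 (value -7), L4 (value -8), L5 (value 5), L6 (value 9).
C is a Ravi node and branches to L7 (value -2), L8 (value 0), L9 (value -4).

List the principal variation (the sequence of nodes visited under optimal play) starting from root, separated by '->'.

A (Ravi): min(-6, -4) = -6
B (Ravi): min(-7, -8, 5, 9) = -8
C (Ravi): min(-2, 0, -4) = -4
root (Farouk): max(-6, -8, -4) = -4
At root, Farouk picks C (highest: -4).
At C, Ravi picks L9 (lowest: -4).
Terminal value -4.

root -> C -> L9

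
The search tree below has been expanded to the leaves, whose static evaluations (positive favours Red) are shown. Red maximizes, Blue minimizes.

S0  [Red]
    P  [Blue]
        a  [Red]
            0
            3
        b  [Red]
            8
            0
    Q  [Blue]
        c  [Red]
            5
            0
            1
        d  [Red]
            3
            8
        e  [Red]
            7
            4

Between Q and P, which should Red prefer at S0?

c (Red): max(5, 0, 1) = 5
d (Red): max(3, 8) = 8
e (Red): max(7, 4) = 7
Q (Blue): min(5, 8, 7) = 5
a (Red): max(0, 3) = 3
b (Red): max(8, 0) = 8
P (Blue): min(3, 8) = 3
Red prefers the higher value; Q=5, P=3. Q is better since 5 > 3.

Q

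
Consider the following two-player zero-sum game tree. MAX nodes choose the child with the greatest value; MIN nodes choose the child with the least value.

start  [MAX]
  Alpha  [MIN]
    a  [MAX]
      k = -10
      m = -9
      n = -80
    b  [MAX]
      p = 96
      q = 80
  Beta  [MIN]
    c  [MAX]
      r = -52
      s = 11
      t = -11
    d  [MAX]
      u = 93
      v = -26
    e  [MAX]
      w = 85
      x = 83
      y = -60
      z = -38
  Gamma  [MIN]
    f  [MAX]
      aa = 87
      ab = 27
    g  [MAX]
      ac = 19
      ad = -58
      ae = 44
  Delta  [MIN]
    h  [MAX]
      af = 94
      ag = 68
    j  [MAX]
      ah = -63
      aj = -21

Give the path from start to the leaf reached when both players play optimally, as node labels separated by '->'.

start -> Gamma -> g -> ae

a (MAX): max(-10, -9, -80) = -9
b (MAX): max(96, 80) = 96
Alpha (MIN): min(-9, 96) = -9
c (MAX): max(-52, 11, -11) = 11
d (MAX): max(93, -26) = 93
e (MAX): max(85, 83, -60, -38) = 85
Beta (MIN): min(11, 93, 85) = 11
f (MAX): max(87, 27) = 87
g (MAX): max(19, -58, 44) = 44
Gamma (MIN): min(87, 44) = 44
h (MAX): max(94, 68) = 94
j (MAX): max(-63, -21) = -21
Delta (MIN): min(94, -21) = -21
start (MAX): max(-9, 11, 44, -21) = 44
At start, MAX picks Gamma (highest: 44).
At Gamma, MIN picks g (lowest: 44).
At g, MAX picks ae (highest: 44).
Terminal value 44.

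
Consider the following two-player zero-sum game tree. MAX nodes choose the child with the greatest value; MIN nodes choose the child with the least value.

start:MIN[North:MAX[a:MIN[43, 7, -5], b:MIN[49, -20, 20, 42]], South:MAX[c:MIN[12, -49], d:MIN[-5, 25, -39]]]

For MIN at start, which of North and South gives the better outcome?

South

a (MIN): min(43, 7, -5) = -5
b (MIN): min(49, -20, 20, 42) = -20
North (MAX): max(-5, -20) = -5
c (MIN): min(12, -49) = -49
d (MIN): min(-5, 25, -39) = -39
South (MAX): max(-49, -39) = -39
MIN prefers the lower value; North=-5, South=-39. South is better since -39 < -5.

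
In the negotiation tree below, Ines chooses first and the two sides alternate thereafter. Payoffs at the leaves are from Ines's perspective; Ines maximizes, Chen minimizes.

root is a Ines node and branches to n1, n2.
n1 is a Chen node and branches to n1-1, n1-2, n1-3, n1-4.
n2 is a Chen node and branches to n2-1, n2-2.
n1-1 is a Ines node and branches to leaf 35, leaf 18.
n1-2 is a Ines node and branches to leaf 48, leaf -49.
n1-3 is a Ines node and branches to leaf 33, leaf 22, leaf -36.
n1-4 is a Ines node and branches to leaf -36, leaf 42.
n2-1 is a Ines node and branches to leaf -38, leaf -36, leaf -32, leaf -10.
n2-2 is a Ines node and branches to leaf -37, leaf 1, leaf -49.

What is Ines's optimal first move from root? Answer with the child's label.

n1-1 (Ines): max(35, 18) = 35
n1-2 (Ines): max(48, -49) = 48
n1-3 (Ines): max(33, 22, -36) = 33
n1-4 (Ines): max(-36, 42) = 42
n1 (Chen): min(35, 48, 33, 42) = 33
n2-1 (Ines): max(-38, -36, -32, -10) = -10
n2-2 (Ines): max(-37, 1, -49) = 1
n2 (Chen): min(-10, 1) = -10
root (Ines): max(33, -10) = 33
Ines at root wants the highest of {n1=33, n2=-10}, so chooses n1.

n1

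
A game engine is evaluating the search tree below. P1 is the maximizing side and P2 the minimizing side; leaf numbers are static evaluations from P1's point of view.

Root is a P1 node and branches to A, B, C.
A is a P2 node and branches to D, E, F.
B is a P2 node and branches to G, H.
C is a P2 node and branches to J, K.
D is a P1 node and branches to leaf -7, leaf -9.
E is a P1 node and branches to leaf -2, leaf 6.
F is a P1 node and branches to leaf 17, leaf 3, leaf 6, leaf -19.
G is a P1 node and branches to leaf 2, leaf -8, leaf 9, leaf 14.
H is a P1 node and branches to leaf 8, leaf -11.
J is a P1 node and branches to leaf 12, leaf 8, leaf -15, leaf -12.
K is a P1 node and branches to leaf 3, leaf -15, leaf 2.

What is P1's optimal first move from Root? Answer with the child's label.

B

D (P1): max(-7, -9) = -7
E (P1): max(-2, 6) = 6
F (P1): max(17, 3, 6, -19) = 17
A (P2): min(-7, 6, 17) = -7
G (P1): max(2, -8, 9, 14) = 14
H (P1): max(8, -11) = 8
B (P2): min(14, 8) = 8
J (P1): max(12, 8, -15, -12) = 12
K (P1): max(3, -15, 2) = 3
C (P2): min(12, 3) = 3
Root (P1): max(-7, 8, 3) = 8
P1 at Root wants the highest of {A=-7, B=8, C=3}, so chooses B.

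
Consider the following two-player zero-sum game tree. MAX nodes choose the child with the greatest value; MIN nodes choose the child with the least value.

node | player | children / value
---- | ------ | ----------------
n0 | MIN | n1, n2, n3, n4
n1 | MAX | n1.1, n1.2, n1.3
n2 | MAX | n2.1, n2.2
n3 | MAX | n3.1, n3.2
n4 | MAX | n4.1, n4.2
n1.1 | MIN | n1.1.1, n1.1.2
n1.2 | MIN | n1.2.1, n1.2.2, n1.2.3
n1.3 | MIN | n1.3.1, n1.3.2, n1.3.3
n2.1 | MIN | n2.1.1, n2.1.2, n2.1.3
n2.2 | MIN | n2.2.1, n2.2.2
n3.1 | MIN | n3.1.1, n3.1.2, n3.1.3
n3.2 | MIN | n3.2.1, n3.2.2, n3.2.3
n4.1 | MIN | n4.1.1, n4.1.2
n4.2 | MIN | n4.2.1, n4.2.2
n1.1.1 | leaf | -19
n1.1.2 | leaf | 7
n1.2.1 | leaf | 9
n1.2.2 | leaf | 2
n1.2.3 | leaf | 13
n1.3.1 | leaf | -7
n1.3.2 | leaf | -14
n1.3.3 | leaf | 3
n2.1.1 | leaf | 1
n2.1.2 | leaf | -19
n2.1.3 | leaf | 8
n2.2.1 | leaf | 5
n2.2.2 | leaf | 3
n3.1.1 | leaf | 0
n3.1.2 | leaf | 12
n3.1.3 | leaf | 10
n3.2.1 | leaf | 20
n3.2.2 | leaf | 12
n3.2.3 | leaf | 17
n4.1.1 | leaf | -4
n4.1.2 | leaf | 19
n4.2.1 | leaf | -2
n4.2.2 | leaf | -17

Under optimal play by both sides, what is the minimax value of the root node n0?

-4

n1.1 (MIN): min(-19, 7) = -19
n1.2 (MIN): min(9, 2, 13) = 2
n1.3 (MIN): min(-7, -14, 3) = -14
n1 (MAX): max(-19, 2, -14) = 2
n2.1 (MIN): min(1, -19, 8) = -19
n2.2 (MIN): min(5, 3) = 3
n2 (MAX): max(-19, 3) = 3
n3.1 (MIN): min(0, 12, 10) = 0
n3.2 (MIN): min(20, 12, 17) = 12
n3 (MAX): max(0, 12) = 12
n4.1 (MIN): min(-4, 19) = -4
n4.2 (MIN): min(-2, -17) = -17
n4 (MAX): max(-4, -17) = -4
n0 (MIN): min(2, 3, 12, -4) = -4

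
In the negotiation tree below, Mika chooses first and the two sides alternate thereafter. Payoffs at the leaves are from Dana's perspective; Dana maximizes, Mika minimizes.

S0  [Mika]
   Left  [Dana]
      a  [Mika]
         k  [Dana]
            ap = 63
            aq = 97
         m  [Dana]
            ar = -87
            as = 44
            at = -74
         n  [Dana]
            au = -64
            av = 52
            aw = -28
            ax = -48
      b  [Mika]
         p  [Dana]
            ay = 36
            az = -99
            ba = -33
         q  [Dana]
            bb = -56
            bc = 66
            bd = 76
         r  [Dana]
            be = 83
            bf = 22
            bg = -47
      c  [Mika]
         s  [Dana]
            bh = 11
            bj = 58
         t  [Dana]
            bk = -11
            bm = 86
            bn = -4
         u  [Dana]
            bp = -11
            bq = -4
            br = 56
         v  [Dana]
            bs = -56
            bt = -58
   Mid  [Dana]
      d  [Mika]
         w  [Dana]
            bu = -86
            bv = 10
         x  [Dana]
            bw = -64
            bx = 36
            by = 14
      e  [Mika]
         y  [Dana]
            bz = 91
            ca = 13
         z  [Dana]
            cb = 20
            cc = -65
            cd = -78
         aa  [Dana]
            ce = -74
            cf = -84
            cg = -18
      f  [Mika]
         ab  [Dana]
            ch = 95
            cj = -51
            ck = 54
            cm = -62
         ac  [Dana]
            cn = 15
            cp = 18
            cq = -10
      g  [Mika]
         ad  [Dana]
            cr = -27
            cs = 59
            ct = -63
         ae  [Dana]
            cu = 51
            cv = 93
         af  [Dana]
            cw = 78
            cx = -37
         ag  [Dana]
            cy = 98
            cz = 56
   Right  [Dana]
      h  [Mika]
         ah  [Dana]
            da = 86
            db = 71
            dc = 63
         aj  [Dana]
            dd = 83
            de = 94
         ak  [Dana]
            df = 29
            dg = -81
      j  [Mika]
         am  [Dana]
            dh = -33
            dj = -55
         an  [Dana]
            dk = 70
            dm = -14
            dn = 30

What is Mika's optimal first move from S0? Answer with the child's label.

Right

k (Dana): max(63, 97) = 97
m (Dana): max(-87, 44, -74) = 44
n (Dana): max(-64, 52, -28, -48) = 52
a (Mika): min(97, 44, 52) = 44
p (Dana): max(36, -99, -33) = 36
q (Dana): max(-56, 66, 76) = 76
r (Dana): max(83, 22, -47) = 83
b (Mika): min(36, 76, 83) = 36
s (Dana): max(11, 58) = 58
t (Dana): max(-11, 86, -4) = 86
u (Dana): max(-11, -4, 56) = 56
v (Dana): max(-56, -58) = -56
c (Mika): min(58, 86, 56, -56) = -56
Left (Dana): max(44, 36, -56) = 44
w (Dana): max(-86, 10) = 10
x (Dana): max(-64, 36, 14) = 36
d (Mika): min(10, 36) = 10
y (Dana): max(91, 13) = 91
z (Dana): max(20, -65, -78) = 20
aa (Dana): max(-74, -84, -18) = -18
e (Mika): min(91, 20, -18) = -18
ab (Dana): max(95, -51, 54, -62) = 95
ac (Dana): max(15, 18, -10) = 18
f (Mika): min(95, 18) = 18
ad (Dana): max(-27, 59, -63) = 59
ae (Dana): max(51, 93) = 93
af (Dana): max(78, -37) = 78
ag (Dana): max(98, 56) = 98
g (Mika): min(59, 93, 78, 98) = 59
Mid (Dana): max(10, -18, 18, 59) = 59
ah (Dana): max(86, 71, 63) = 86
aj (Dana): max(83, 94) = 94
ak (Dana): max(29, -81) = 29
h (Mika): min(86, 94, 29) = 29
am (Dana): max(-33, -55) = -33
an (Dana): max(70, -14, 30) = 70
j (Mika): min(-33, 70) = -33
Right (Dana): max(29, -33) = 29
S0 (Mika): min(44, 59, 29) = 29
Mika at S0 wants the lowest of {Left=44, Mid=59, Right=29}, so chooses Right.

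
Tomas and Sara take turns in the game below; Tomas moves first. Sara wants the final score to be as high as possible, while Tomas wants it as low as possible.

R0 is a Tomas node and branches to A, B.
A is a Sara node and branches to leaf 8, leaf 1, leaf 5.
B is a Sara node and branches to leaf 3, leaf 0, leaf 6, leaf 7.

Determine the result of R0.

A (Sara): max(8, 1, 5) = 8
B (Sara): max(3, 0, 6, 7) = 7
R0 (Tomas): min(8, 7) = 7

7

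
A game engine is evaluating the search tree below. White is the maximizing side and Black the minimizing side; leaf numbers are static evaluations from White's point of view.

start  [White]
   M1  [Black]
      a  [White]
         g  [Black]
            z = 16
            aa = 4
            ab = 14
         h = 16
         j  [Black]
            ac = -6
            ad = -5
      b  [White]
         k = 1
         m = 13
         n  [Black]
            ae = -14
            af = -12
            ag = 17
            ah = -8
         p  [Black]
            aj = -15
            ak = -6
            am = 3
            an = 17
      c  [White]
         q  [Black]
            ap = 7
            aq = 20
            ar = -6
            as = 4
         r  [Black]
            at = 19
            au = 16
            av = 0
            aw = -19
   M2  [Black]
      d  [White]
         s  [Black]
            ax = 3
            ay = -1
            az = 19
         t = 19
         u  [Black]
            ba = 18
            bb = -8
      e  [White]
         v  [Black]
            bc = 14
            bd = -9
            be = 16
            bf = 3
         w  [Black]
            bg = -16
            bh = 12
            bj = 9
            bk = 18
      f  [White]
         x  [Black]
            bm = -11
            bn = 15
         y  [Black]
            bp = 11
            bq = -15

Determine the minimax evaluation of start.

-6

g (Black): min(16, 4, 14) = 4
j (Black): min(-6, -5) = -6
a (White): max(4, 16, -6) = 16
n (Black): min(-14, -12, 17, -8) = -14
p (Black): min(-15, -6, 3, 17) = -15
b (White): max(1, 13, -14, -15) = 13
q (Black): min(7, 20, -6, 4) = -6
r (Black): min(19, 16, 0, -19) = -19
c (White): max(-6, -19) = -6
M1 (Black): min(16, 13, -6) = -6
s (Black): min(3, -1, 19) = -1
u (Black): min(18, -8) = -8
d (White): max(-1, 19, -8) = 19
v (Black): min(14, -9, 16, 3) = -9
w (Black): min(-16, 12, 9, 18) = -16
e (White): max(-9, -16) = -9
x (Black): min(-11, 15) = -11
y (Black): min(11, -15) = -15
f (White): max(-11, -15) = -11
M2 (Black): min(19, -9, -11) = -11
start (White): max(-6, -11) = -6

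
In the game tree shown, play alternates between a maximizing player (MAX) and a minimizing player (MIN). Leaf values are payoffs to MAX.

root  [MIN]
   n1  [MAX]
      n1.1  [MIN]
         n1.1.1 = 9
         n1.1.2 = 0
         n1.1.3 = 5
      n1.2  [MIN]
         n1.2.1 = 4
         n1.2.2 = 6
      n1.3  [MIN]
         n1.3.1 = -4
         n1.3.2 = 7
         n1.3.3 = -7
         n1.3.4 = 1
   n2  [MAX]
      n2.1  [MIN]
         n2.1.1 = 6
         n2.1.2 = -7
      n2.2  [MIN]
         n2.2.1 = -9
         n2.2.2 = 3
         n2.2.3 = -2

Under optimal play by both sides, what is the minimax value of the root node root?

-7

n1.1 (MIN): min(9, 0, 5) = 0
n1.2 (MIN): min(4, 6) = 4
n1.3 (MIN): min(-4, 7, -7, 1) = -7
n1 (MAX): max(0, 4, -7) = 4
n2.1 (MIN): min(6, -7) = -7
n2.2 (MIN): min(-9, 3, -2) = -9
n2 (MAX): max(-7, -9) = -7
root (MIN): min(4, -7) = -7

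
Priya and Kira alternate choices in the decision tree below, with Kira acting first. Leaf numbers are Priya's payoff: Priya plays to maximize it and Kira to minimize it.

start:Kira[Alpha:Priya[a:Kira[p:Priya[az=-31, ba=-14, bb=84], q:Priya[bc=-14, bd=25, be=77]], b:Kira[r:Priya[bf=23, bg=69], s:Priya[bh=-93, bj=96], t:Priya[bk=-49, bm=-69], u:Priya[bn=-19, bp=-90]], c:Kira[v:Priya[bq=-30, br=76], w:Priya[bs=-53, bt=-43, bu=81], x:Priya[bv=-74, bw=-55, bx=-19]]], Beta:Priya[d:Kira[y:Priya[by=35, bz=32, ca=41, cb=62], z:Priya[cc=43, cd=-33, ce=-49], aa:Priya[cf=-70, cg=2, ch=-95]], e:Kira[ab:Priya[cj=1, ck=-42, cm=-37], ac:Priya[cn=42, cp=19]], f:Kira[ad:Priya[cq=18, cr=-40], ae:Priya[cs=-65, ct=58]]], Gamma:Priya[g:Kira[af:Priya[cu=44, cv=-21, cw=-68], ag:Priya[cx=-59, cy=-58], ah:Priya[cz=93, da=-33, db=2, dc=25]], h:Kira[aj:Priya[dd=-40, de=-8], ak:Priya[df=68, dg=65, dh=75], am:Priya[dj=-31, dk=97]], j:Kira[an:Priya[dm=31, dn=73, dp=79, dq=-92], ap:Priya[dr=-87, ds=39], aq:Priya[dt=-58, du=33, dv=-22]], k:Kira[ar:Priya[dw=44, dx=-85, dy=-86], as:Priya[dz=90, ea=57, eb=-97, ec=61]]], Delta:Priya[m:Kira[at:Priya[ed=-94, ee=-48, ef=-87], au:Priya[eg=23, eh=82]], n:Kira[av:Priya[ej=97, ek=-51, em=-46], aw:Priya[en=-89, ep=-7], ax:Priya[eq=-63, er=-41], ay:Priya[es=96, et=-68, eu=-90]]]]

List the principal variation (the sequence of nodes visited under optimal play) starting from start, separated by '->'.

start -> Delta -> n -> ax -> er

p (Priya): max(-31, -14, 84) = 84
q (Priya): max(-14, 25, 77) = 77
a (Kira): min(84, 77) = 77
r (Priya): max(23, 69) = 69
s (Priya): max(-93, 96) = 96
t (Priya): max(-49, -69) = -49
u (Priya): max(-19, -90) = -19
b (Kira): min(69, 96, -49, -19) = -49
v (Priya): max(-30, 76) = 76
w (Priya): max(-53, -43, 81) = 81
x (Priya): max(-74, -55, -19) = -19
c (Kira): min(76, 81, -19) = -19
Alpha (Priya): max(77, -49, -19) = 77
y (Priya): max(35, 32, 41, 62) = 62
z (Priya): max(43, -33, -49) = 43
aa (Priya): max(-70, 2, -95) = 2
d (Kira): min(62, 43, 2) = 2
ab (Priya): max(1, -42, -37) = 1
ac (Priya): max(42, 19) = 42
e (Kira): min(1, 42) = 1
ad (Priya): max(18, -40) = 18
ae (Priya): max(-65, 58) = 58
f (Kira): min(18, 58) = 18
Beta (Priya): max(2, 1, 18) = 18
af (Priya): max(44, -21, -68) = 44
ag (Priya): max(-59, -58) = -58
ah (Priya): max(93, -33, 2, 25) = 93
g (Kira): min(44, -58, 93) = -58
aj (Priya): max(-40, -8) = -8
ak (Priya): max(68, 65, 75) = 75
am (Priya): max(-31, 97) = 97
h (Kira): min(-8, 75, 97) = -8
an (Priya): max(31, 73, 79, -92) = 79
ap (Priya): max(-87, 39) = 39
aq (Priya): max(-58, 33, -22) = 33
j (Kira): min(79, 39, 33) = 33
ar (Priya): max(44, -85, -86) = 44
as (Priya): max(90, 57, -97, 61) = 90
k (Kira): min(44, 90) = 44
Gamma (Priya): max(-58, -8, 33, 44) = 44
at (Priya): max(-94, -48, -87) = -48
au (Priya): max(23, 82) = 82
m (Kira): min(-48, 82) = -48
av (Priya): max(97, -51, -46) = 97
aw (Priya): max(-89, -7) = -7
ax (Priya): max(-63, -41) = -41
ay (Priya): max(96, -68, -90) = 96
n (Kira): min(97, -7, -41, 96) = -41
Delta (Priya): max(-48, -41) = -41
start (Kira): min(77, 18, 44, -41) = -41
At start, Kira picks Delta (lowest: -41).
At Delta, Priya picks n (highest: -41).
At n, Kira picks ax (lowest: -41).
At ax, Priya picks er (highest: -41).
Terminal value -41.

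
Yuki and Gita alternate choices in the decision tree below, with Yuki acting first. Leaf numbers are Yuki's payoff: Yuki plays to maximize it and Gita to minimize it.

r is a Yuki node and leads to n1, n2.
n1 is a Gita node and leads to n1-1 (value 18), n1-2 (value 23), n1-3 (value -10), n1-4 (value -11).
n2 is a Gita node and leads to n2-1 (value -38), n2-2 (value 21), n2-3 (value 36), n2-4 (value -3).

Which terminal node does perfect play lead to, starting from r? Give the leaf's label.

n1 (Gita): min(18, 23, -10, -11) = -11
n2 (Gita): min(-38, 21, 36, -3) = -38
r (Yuki): max(-11, -38) = -11
At r, Yuki picks n1 (highest: -11).
At n1, Gita picks n1-4 (lowest: -11).
Terminal value -11.

n1-4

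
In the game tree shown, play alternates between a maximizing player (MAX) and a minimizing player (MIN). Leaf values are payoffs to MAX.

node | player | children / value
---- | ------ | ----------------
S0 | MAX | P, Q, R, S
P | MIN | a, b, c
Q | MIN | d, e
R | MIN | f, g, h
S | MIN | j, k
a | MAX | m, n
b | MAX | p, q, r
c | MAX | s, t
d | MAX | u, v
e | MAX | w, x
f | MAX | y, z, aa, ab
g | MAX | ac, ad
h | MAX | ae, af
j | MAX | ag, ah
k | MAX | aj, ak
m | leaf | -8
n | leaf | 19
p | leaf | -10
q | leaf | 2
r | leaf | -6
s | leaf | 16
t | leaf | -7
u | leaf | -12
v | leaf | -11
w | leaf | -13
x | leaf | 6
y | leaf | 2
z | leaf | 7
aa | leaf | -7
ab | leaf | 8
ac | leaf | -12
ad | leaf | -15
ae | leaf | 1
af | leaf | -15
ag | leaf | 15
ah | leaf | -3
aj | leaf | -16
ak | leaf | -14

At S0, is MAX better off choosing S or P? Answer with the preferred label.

j (MAX): max(15, -3) = 15
k (MAX): max(-16, -14) = -14
S (MIN): min(15, -14) = -14
a (MAX): max(-8, 19) = 19
b (MAX): max(-10, 2, -6) = 2
c (MAX): max(16, -7) = 16
P (MIN): min(19, 2, 16) = 2
MAX prefers the higher value; S=-14, P=2. P is better since 2 > -14.

P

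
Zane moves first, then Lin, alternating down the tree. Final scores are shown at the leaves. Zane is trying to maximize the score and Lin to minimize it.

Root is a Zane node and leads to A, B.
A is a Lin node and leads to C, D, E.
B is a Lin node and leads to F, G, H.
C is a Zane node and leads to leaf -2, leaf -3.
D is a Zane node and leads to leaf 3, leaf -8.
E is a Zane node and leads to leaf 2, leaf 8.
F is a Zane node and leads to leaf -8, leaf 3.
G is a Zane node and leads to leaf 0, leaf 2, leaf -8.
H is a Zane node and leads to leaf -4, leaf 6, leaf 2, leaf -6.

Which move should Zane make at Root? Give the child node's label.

B

C (Zane): max(-2, -3) = -2
D (Zane): max(3, -8) = 3
E (Zane): max(2, 8) = 8
A (Lin): min(-2, 3, 8) = -2
F (Zane): max(-8, 3) = 3
G (Zane): max(0, 2, -8) = 2
H (Zane): max(-4, 6, 2, -6) = 6
B (Lin): min(3, 2, 6) = 2
Root (Zane): max(-2, 2) = 2
Zane at Root wants the highest of {A=-2, B=2}, so chooses B.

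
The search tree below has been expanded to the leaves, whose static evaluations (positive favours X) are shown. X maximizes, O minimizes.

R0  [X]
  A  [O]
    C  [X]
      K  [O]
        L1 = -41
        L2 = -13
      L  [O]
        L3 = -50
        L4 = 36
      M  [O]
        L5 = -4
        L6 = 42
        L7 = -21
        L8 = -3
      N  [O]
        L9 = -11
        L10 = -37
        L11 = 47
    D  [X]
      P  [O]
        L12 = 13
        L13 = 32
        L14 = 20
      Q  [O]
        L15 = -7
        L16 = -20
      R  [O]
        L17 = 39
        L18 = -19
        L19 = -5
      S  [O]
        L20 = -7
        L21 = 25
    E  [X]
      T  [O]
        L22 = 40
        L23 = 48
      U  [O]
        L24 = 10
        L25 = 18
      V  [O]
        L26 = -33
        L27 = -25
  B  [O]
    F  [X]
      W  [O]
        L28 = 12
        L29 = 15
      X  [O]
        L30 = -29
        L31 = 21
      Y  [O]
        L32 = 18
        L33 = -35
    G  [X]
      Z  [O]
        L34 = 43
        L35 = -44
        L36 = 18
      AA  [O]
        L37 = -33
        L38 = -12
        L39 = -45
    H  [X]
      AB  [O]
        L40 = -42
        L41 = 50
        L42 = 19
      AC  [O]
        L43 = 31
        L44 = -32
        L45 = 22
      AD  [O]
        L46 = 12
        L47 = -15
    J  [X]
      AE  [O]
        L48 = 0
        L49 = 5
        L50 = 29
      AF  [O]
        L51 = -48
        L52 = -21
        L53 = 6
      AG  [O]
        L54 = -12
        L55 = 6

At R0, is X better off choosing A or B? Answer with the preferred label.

A

K (O): min(-41, -13) = -41
L (O): min(-50, 36) = -50
M (O): min(-4, 42, -21, -3) = -21
N (O): min(-11, -37, 47) = -37
C (X): max(-41, -50, -21, -37) = -21
P (O): min(13, 32, 20) = 13
Q (O): min(-7, -20) = -20
R (O): min(39, -19, -5) = -19
S (O): min(-7, 25) = -7
D (X): max(13, -20, -19, -7) = 13
T (O): min(40, 48) = 40
U (O): min(10, 18) = 10
V (O): min(-33, -25) = -33
E (X): max(40, 10, -33) = 40
A (O): min(-21, 13, 40) = -21
W (O): min(12, 15) = 12
X (O): min(-29, 21) = -29
Y (O): min(18, -35) = -35
F (X): max(12, -29, -35) = 12
Z (O): min(43, -44, 18) = -44
AA (O): min(-33, -12, -45) = -45
G (X): max(-44, -45) = -44
AB (O): min(-42, 50, 19) = -42
AC (O): min(31, -32, 22) = -32
AD (O): min(12, -15) = -15
H (X): max(-42, -32, -15) = -15
AE (O): min(0, 5, 29) = 0
AF (O): min(-48, -21, 6) = -48
AG (O): min(-12, 6) = -12
J (X): max(0, -48, -12) = 0
B (O): min(12, -44, -15, 0) = -44
X prefers the higher value; A=-21, B=-44. A is better since -21 > -44.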